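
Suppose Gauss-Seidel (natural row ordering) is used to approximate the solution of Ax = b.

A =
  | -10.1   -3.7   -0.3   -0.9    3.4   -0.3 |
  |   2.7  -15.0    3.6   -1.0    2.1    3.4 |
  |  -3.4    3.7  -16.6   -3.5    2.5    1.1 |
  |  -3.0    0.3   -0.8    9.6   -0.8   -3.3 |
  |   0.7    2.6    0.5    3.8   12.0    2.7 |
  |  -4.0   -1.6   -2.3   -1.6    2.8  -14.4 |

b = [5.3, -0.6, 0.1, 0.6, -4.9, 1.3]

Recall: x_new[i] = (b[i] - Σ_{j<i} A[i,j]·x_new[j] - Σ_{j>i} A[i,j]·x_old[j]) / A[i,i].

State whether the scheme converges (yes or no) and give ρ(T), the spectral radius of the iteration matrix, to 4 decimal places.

Diagonal D = diag(-10.1, -15, -16.6, 9.6, 12, -14.4); L, U strict lower/upper.
T_GS = -(D+L)⁻¹U: row 0 first, T[0,1] = -(-3.7)/(-10.1) = -0.3663; later rows by forward substitution.
  T[0,:] = [+0.0000, -0.3663, -0.0297, -0.0891, +0.3366, -0.0297]
  T[1,:] = [+0.0000, -0.0659, +0.2347, -0.0827, +0.2006, +0.2213]
  T[2,:] = [+0.0000, +0.0603, +0.0584, -0.2110, +0.1264, +0.1217]
  T[3,:] = [+0.0000, -0.1074, -0.0117, -0.0428, +0.1928, +0.3377]
  T[4,:] = [+0.0000, +0.0672, -0.0478, +0.0455, -0.1294, -0.3832]
  T[5,:] = [+0.0000, +0.1244, -0.0351, +0.0813, -0.1826, -0.1478]
|λ(T)| sorted: 0.5303, 0.1784, 0.1768, 0.1768, 0.0327, 0.0000.
spectral radius ρ = 0.5303; 0.5303 < 1, so it converges for any x₀.

yes, ρ = 0.5303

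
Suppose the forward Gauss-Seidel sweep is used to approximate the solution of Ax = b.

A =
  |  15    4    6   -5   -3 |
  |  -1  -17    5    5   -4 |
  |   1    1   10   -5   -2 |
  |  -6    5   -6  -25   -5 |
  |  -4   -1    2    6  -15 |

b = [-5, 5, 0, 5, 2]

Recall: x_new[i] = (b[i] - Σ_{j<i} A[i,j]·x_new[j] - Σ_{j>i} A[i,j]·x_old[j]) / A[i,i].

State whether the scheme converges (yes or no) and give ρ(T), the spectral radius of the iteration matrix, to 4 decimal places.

A = D + L + U where D = diag(15, -17, 10, -25, -15).
T_GS = -(D+L)⁻¹U: row 0 first, T[0,3] = -(-5)/(15) = +0.3333; later rows by forward substitution.
  T[0,:] = [+0.0000  -0.2667  -0.4000  +0.3333  +0.2000]
  T[1,:] = [+0.0000  +0.0157  +0.3176  +0.2745  -0.2471]
  T[2,:] = [+0.0000  +0.0251  +0.0082  +0.4392  +0.2047]
  T[3,:] = [+0.0000  +0.0611  +0.1576  -0.1305  -0.3465]
  T[4,:] = [+0.0000  +0.0979  +0.1496  -0.1008  -0.1482]
eigenvalue magnitudes: 0.5018, 0.1977, 0.1977, 0.1066, 0.0000.
ρ(T) = max|λ| = 0.5018; 0.5018 < 1, so it converges for any x₀.

yes, ρ = 0.5018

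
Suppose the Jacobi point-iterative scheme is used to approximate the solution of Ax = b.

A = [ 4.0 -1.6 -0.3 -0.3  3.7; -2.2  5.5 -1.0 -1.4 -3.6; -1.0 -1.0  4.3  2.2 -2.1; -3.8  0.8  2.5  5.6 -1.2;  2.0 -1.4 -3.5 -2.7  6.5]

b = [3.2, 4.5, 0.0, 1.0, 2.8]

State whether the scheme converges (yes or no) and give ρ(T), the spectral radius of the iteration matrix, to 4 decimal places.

no, ρ = 1.2967

Write A = D+L+U with D = diag(4, 5.5, 4.3, 5.6, 6.5).
Jacobi: T = -D⁻¹(L+U), T[3,2] = -(2.5)/(5.6) = -0.4464; T[3,3] = 0.
  T[0,:] = [+0.0000, +0.4000, +0.0750, +0.0750, -0.9250]
  T[1,:] = [+0.4000, +0.0000, +0.1818, +0.2545, +0.6545]
  T[2,:] = [+0.2326, +0.2326, +0.0000, -0.5116, +0.4884]
  T[3,:] = [+0.6786, -0.1429, -0.4464, +0.0000, +0.2143]
  T[4,:] = [-0.3077, +0.2154, +0.5385, +0.4154, +0.0000]
|eigenvalues of T|: 1.2967, 0.6242, 0.6242, 0.2232, 0.1533.
ρ = 1.2967; 1.2967 > 1 ⇒ diverges.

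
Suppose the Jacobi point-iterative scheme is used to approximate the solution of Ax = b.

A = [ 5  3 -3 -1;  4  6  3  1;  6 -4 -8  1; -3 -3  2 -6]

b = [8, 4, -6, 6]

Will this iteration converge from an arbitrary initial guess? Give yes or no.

no

A = D + L + U where D = diag(5, 6, -8, -6).
T_J = -D⁻¹(L+U): T[3,1] = -(-3)/(-6) = -0.5000; T[3,3] = 0.
  T[0,:] = [+0.0000 -0.6000 +0.6000 +0.2000]
  T[1,:] = [-0.6667 +0.0000 -0.5000 -0.1667]
  T[2,:] = [+0.7500 -0.5000 +0.0000 +0.1250]
  T[3,:] = [-0.5000 -0.5000 +0.3333 +0.0000]
|eigenvalues of T|: 1.2488, 0.6502, 0.5096, 0.0889.
spectral radius ρ = 1.2488; 1.2488 > 1 ⇒ diverges.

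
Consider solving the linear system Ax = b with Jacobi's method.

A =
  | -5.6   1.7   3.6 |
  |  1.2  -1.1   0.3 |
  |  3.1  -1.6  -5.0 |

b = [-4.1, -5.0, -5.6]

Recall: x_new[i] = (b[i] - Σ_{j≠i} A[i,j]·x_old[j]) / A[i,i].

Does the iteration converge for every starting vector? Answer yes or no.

yes

Write A = D+L+U with D = diag(-5.6, -1.1, -5).
T_J = -D⁻¹(L+U): T[1,0] = -(1.2)/(-1.1) = +1.0909; T[1,1] = 0.
  T[0,:] = [+0.0000  +0.3036  +0.6429]
  T[1,:] = [+1.0909  +0.0000  +0.2727]
  T[2,:] = [+0.6200  -0.3200  +0.0000]
|roots of det(T-λI)|: 0.9123, 0.5915, 0.3208.
ρ(T) = max|λ| = 0.9123; 0.9123 < 1, so it converges for any x₀.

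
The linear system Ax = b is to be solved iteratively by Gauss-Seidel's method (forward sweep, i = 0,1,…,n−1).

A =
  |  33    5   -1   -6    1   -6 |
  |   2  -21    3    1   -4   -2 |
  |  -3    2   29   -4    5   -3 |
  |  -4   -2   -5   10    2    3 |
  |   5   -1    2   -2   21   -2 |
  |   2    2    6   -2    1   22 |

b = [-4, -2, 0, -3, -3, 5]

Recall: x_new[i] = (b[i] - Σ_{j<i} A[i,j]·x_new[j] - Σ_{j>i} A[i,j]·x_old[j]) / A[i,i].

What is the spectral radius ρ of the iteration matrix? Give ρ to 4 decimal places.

0.1611

Write A = D+L+U with D = diag(33, -21, 29, 10, 21, 22).
GS T = -(D+L)⁻¹U: row 0 first, T[0,5] = -(-6)/(33) = +0.1818; later rows by forward substitution.
  T[0,:] = [+0.0000 -0.1515 +0.0303 +0.1818 -0.0303 +0.1818]
  T[1,:] = [+0.0000 -0.0144 +0.1457 +0.0649 -0.1934 -0.0779]
  T[2,:] = [+0.0000 -0.0147 -0.0069 +0.1523 -0.1622 +0.1276]
  T[3,:] = [+0.0000 -0.0708 +0.0378 +0.1618 -0.3319 -0.1790]
  T[4,:] = [+0.0000 +0.0300 +0.0040 -0.0393 -0.0182 +0.0190]
  T[5,:] = [+0.0000 +0.0113 -0.0109 -0.0475 +0.0352 -0.0614]
|λ(T)| sorted: 0.1611, 0.1151, 0.0979, 0.0979, 0.0291, 0.0000.
ρ(T) = max|λ| = 0.1611; 0.1611 < 1 ⇒ converges.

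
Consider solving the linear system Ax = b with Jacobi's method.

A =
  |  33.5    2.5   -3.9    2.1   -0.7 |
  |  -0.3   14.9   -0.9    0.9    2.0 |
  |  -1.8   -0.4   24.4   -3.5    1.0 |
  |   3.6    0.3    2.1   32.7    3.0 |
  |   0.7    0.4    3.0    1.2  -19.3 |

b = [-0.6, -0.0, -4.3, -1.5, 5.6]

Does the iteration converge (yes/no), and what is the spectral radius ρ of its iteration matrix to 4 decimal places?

yes, ρ = 0.1707

Write A = D+L+U with D = diag(33.5, 14.9, 24.4, 32.7, -19.3).
Jacobi: T = -D⁻¹(L+U), T[1,4] = -(2)/(14.9) = -0.1342; T[1,1] = 0.
  T[0,:] = [+0.0000 -0.0746 +0.1164 -0.0627 +0.0209]
  T[1,:] = [+0.0201 +0.0000 +0.0604 -0.0604 -0.1342]
  T[2,:] = [+0.0738 +0.0164 +0.0000 +0.1434 -0.0410]
  T[3,:] = [-0.1101 -0.0092 -0.0642 +0.0000 -0.0917]
  T[4,:] = [+0.0363 +0.0207 +0.1554 +0.0622 +0.0000]
|roots of det(T-λI)|: 0.1707, 0.1375, 0.1375, 0.1076, 0.1076.
ρ = 0.1707; 0.1707 < 1: convergent.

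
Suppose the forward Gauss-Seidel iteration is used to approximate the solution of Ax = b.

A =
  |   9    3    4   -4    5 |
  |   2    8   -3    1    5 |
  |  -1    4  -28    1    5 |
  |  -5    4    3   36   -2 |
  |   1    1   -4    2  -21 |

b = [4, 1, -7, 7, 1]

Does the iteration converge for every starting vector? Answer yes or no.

Let D = diag(9, 8, -28, 36, -21); L, U the strict triangles.
Gauss-Seidel: T = -(D+L)⁻¹U, row 0 first, T[0,4] = -(5)/(9) = -0.5556; later rows by forward substitution.
  T[0,:] = [+0.0000 -0.3333 -0.4444 +0.4444 -0.5556]
  T[1,:] = [+0.0000 +0.0833 +0.4861 -0.2361 -0.4861]
  T[2,:] = [+0.0000 +0.0238 +0.0853 -0.0139 +0.1290]
  T[3,:] = [+0.0000 -0.0575 -0.1229 +0.0891 +0.0217]
  T[4,:] = [+0.0000 -0.0219 -0.0260 +0.0211 -0.0721]
|eigenvalues of T|: 0.2684, 0.1427, 0.0647, 0.0048, 0.0000.
spectral radius ρ = 0.2684; 0.2684 < 1 ⇒ converges.

yes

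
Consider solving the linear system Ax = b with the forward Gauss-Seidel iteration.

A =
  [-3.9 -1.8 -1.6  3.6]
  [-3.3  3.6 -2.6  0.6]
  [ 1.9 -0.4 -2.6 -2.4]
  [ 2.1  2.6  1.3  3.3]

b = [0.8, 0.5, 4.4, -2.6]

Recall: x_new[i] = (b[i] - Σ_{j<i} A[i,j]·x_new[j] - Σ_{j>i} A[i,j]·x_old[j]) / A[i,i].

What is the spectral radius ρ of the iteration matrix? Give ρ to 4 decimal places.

Let D = diag(-3.9, 3.6, -2.6, 3.3); L, U the strict triangles.
T_GS = -(D+L)⁻¹U: row 0 first, T[0,1] = -(-1.8)/(-3.9) = -0.4615; later rows by forward substitution.
  T[0,:] = [+0.0000 -0.4615 -0.4103 +0.9231]
  T[1,:] = [+0.0000 -0.4231 +0.3462 +0.6795]
  T[2,:] = [+0.0000 -0.2722 -0.3531 -0.3531]
  T[3,:] = [+0.0000 +0.7343 +0.1274 -0.9837]
|eigenvalues of T|: 1.4748, 0.3644, 0.3644, 0.0000.
ρ(T) = max|λ| = 1.4748; 1.4748 > 1, so it fails to converge.

1.4748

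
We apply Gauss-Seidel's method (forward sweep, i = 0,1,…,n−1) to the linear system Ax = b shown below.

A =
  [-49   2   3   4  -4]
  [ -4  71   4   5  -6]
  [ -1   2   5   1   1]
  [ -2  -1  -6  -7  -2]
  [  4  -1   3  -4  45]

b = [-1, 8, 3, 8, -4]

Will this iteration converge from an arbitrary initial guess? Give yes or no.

Split A = D + L + U, D = diag(-49, 71, 5, -7, 45).
Gauss-Seidel: T = -(D+L)⁻¹U, row 0 first, T[0,1] = -(2)/(-49) = +0.0408; later rows by forward substitution.
  T[0,:] = [+0.0000, +0.0408, +0.0612, +0.0816, -0.0816]
  T[1,:] = [+0.0000, +0.0023, -0.0529, -0.0658, +0.0799]
  T[2,:] = [+0.0000, +0.0072, +0.0334, -0.1573, -0.2483]
  T[3,:] = [+0.0000, -0.0182, -0.0386, +0.1209, -0.0610]
  T[4,:] = [+0.0000, -0.0057, -0.0123, +0.0125, +0.0202]
eigenvalue magnitudes: 0.1651, 0.0598, 0.0453, 0.0261, 0.0000.
spectral radius ρ = 0.1651; 0.1651 < 1, so it converges for any x₀.

yes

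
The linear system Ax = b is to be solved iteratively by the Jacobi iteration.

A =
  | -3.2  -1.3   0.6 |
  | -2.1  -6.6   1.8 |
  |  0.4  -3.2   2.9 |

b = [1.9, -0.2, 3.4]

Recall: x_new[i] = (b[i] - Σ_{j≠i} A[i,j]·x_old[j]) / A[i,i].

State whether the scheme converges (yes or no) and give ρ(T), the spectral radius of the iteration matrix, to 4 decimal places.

A = D + L + U where D = diag(-3.2, -6.6, 2.9).
Jacobi T = -D⁻¹(L+U): T[1,0] = -(-2.1)/(-6.6) = -0.3182; T[1,1] = 0.
  T[0,:] = [+0.0000 -0.4062 +0.1875]
  T[1,:] = [-0.3182 +0.0000 +0.2727]
  T[2,:] = [-0.1379 +1.1034 +0.0000]
|λ(T)| sorted: 0.6910, 0.5605, 0.1305.
ρ(T) = max|λ| = 0.6910; 0.6910 < 1, so it converges for any x₀.

yes, ρ = 0.6910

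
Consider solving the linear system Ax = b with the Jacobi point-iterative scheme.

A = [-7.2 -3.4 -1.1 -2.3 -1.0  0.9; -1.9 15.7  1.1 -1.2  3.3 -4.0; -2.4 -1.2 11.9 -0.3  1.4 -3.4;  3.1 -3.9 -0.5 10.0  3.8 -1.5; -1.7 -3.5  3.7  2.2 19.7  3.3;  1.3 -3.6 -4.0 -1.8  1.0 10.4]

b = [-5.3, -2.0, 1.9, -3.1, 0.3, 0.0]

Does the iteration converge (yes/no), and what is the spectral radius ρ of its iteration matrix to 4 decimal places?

A = D + L + U where D = diag(-7.2, 15.7, 11.9, 10, 19.7, 10.4).
T_J = -D⁻¹(L+U): T[3,2] = -(-0.5)/(10) = +0.0500; T[3,3] = 0.
  T[0,:] = [+0.0000, -0.4722, -0.1528, -0.3194, -0.1389, +0.1250]
  T[1,:] = [+0.1210, +0.0000, -0.0701, +0.0764, -0.2102, +0.2548]
  T[2,:] = [+0.2017, +0.1008, +0.0000, +0.0252, -0.1176, +0.2857]
  T[3,:] = [-0.3100, +0.3900, +0.0500, +0.0000, -0.3800, +0.1500]
  T[4,:] = [+0.0863, +0.1777, -0.1878, -0.1117, +0.0000, -0.1675]
  T[5,:] = [-0.1250, +0.3462, +0.3846, +0.1731, -0.0962, +0.0000]
|roots of det(T-λI)|: 0.6737, 0.3665, 0.3647, 0.3647, 0.2284, 0.1420.
ρ = 0.6737; 0.6737 < 1: convergent.

yes, ρ = 0.6737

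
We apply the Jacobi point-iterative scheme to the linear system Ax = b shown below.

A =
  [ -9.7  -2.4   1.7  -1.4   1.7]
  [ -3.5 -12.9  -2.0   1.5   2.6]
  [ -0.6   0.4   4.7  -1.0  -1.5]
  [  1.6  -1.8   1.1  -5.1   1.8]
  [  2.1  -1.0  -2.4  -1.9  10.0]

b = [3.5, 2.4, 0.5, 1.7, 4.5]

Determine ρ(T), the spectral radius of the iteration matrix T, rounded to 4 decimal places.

0.5036

Diagonal D = diag(-9.7, -12.9, 4.7, -5.1, 10); L, U strict lower/upper.
T_J = -D⁻¹(L+U): T[4,0] = -(2.1)/(10) = -0.2100; T[4,4] = 0.
  T[0,:] = [+0.0000, -0.2474, +0.1753, -0.1443, +0.1753]
  T[1,:] = [-0.2713, +0.0000, -0.1550, +0.1163, +0.2016]
  T[2,:] = [+0.1277, -0.0851, +0.0000, +0.2128, +0.3191]
  T[3,:] = [+0.3137, -0.3529, +0.2157, +0.0000, +0.3529]
  T[4,:] = [-0.2100, +0.1000, +0.2400, +0.1900, +0.0000]
|λ(T)| sorted: 0.5036, 0.3330, 0.3330, 0.1049, 0.1049.
ρ = 0.5036; 0.5036 < 1: convergent.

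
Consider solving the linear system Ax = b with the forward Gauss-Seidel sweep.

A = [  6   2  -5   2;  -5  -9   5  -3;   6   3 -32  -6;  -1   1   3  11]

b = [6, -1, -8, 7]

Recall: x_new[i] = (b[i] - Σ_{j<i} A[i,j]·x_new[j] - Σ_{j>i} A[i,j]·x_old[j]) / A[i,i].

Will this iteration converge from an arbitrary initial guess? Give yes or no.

yes

Write A = D+L+U with D = diag(6, -9, -32, 11).
T_GS = -(D+L)⁻¹U: row 0 first, T[0,1] = -(2)/(6) = -0.3333; later rows by forward substitution.
  T[0,:] = [+0.0000 -0.3333 +0.8333 -0.3333]
  T[1,:] = [+0.0000 +0.1852 +0.0926 -0.1481]
  T[2,:] = [+0.0000 -0.0451 +0.1649 -0.2639]
  T[3,:] = [+0.0000 -0.0348 +0.0224 +0.0551]
eigenvalue magnitudes: 0.2233, 0.1189, 0.1189, 0.0000.
ρ(T) = max|λ| = 0.2233; 0.2233 < 1 ⇒ converges.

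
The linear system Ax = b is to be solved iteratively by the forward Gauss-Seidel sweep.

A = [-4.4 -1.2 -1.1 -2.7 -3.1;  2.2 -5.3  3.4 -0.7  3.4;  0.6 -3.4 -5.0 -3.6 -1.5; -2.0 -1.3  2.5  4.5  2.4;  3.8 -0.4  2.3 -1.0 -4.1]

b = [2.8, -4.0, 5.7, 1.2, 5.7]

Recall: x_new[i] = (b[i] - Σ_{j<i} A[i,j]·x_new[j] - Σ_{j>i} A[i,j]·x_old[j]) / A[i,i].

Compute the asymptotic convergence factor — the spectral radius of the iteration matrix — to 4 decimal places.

1.3237

Let D = diag(-4.4, -5.3, -5, 4.5, -4.1); L, U the strict triangles.
T_GS = -(D+L)⁻¹U: row 0 first, T[0,2] = -(-1.1)/(-4.4) = -0.2500; later rows by forward substitution.
  T[0,:] = [+0.0000 -0.2727 -0.2500 -0.6136 -0.7045]
  T[1,:] = [+0.0000 -0.1132 +0.5377 -0.3868 +0.3491]
  T[2,:] = [+0.0000 +0.0443 -0.3957 -0.5306 -0.6219]
  T[3,:] = [+0.0000 -0.1785 +0.2640 -0.0897 -0.4001]
  T[4,:] = [+0.0000 -0.1734 -0.5705 -0.8068 -0.9383]
|eigenvalues of T|: 1.3237, 0.6402, 0.2711, 0.2711, 0.0000.
ρ = 1.3237; 1.3237 > 1 ⇒ diverges.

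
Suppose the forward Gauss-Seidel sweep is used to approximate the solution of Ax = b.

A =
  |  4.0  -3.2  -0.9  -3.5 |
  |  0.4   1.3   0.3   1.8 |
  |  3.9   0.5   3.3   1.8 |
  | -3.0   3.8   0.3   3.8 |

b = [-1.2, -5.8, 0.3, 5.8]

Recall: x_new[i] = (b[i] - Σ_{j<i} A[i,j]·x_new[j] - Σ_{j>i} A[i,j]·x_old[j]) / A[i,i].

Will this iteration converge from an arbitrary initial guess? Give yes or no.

no

Let D = diag(4, 1.3, 3.3, 3.8); L, U the strict triangles.
T_GS = -(D+L)⁻¹U: row 0 first, T[0,1] = -(-3.2)/(4) = +0.8000; later rows by forward substitution.
  T[0,:] = [+0.0000 +0.8000 +0.2250 +0.8750]
  T[1,:] = [+0.0000 -0.2462 -0.3000 -1.6538]
  T[2,:] = [+0.0000 -0.9082 -0.2205 -1.3290]
  T[3,:] = [+0.0000 +0.9494 +0.4950 +2.4496]
|λ(T)| sorted: 1.4069, 0.4506, 0.1254, 0.0000.
spectral radius ρ = 1.4069; 1.4069 > 1, so it fails to converge.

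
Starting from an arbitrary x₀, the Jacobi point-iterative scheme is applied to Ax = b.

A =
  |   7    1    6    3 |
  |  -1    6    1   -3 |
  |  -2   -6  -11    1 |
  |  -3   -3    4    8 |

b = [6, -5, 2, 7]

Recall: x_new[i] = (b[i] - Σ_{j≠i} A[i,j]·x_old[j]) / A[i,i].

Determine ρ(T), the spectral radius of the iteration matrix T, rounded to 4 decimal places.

Split A = D + L + U, D = diag(7, 6, -11, 8).
Jacobi T = -D⁻¹(L+U): T[1,2] = -(1)/(6) = -0.1667; T[1,1] = 0.
  T[0,:] = [+0.0000  -0.1429  -0.8571  -0.4286]
  T[1,:] = [+0.1667  +0.0000  -0.1667  +0.5000]
  T[2,:] = [-0.1818  -0.5455  +0.0000  +0.0909]
  T[3,:] = [+0.3750  +0.3750  -0.5000  +0.0000]
|eigenvalues of T|: 0.6480, 0.4511, 0.3561, 0.3561.
ρ(T) = max|λ| = 0.6480; 0.6480 < 1 ⇒ converges.

0.6480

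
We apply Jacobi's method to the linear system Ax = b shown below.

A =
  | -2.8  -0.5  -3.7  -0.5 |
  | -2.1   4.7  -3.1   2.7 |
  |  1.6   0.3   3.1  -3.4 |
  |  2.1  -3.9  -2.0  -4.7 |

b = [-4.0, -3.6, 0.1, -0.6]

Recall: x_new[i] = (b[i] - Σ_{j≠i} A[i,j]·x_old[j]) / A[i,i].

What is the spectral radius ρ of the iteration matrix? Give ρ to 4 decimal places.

Write A = D+L+U with D = diag(-2.8, 4.7, 3.1, -4.7).
T_J = -D⁻¹(L+U): T[3,1] = -(-3.9)/(-4.7) = -0.8298; T[3,3] = 0.
  T[0,:] = [+0.0000 -0.1786 -1.3214 -0.1786]
  T[1,:] = [+0.4468 +0.0000 +0.6596 -0.5745]
  T[2,:] = [-0.5161 -0.0968 +0.0000 +1.0968]
  T[3,:] = [+0.4468 -0.8298 -0.4255 +0.0000]
|λ(T)| sorted: 1.1883, 0.9443, 0.9443, 0.0454.
spectral radius ρ = 1.1883; 1.1883 > 1 ⇒ diverges.

1.1883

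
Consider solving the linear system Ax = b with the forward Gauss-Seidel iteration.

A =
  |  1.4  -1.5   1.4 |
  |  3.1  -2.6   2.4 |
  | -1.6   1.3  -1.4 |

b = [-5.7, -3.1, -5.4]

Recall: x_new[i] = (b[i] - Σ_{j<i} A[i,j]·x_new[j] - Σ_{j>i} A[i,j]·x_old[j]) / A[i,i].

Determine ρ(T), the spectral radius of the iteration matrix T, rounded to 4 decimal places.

1.3026

Let D = diag(1.4, -2.6, -1.4); L, U the strict triangles.
Gauss-Seidel: T = -(D+L)⁻¹U, row 0 first, T[0,2] = -(1.4)/(1.4) = -1.0000; later rows by forward substitution.
  T[0,:] = [+0.0000, +1.0714, -1.0000]
  T[1,:] = [+0.0000, +1.2775, -0.2692]
  T[2,:] = [+0.0000, -0.0383, +0.8929]
|eigenvalues of T|: 1.3026, 0.8677, 0.0000.
spectral radius ρ = 1.3026; 1.3026 > 1 ⇒ diverges.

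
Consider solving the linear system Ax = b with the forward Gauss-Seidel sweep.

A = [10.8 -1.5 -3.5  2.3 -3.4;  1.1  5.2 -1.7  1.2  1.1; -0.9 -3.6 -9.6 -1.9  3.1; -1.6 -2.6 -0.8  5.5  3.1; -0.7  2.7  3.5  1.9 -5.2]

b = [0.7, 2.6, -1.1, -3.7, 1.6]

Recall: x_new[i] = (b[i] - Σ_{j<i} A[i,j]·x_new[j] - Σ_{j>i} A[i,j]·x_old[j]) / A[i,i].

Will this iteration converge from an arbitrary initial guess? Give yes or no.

Split A = D + L + U, D = diag(10.8, 5.2, -9.6, 5.5, -5.2).
T_GS = -(D+L)⁻¹U: row 0 first, T[0,4] = -(-3.4)/(10.8) = +0.3148; later rows by forward substitution.
  T[0,:] = [+0.0000, +0.1389, +0.3241, -0.2130, +0.3148]
  T[1,:] = [+0.0000, -0.0294, +0.2584, -0.1857, -0.2781]
  T[2,:] = [+0.0000, -0.0020, -0.1273, -0.1083, +0.3977]
  T[3,:] = [+0.0000, +0.0262, +0.1979, -0.1655, -0.5457]
  T[4,:] = [+0.0000, -0.0257, +0.0772, -0.2011, -0.1185]
moduli |λ_i(T)| = 0.5322, 0.1162, 0.1162, 0.0949, 0.0000.
spectral radius ρ = 0.5322; 0.5322 < 1 ⇒ converges.

yes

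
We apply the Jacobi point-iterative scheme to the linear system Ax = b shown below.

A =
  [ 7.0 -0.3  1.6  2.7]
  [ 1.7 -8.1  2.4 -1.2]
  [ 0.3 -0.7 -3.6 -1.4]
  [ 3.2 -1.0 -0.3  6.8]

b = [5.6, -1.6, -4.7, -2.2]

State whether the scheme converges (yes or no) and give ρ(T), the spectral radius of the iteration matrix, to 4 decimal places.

yes, ρ = 0.5068

Split A = D + L + U, D = diag(7, -8.1, -3.6, 6.8).
T_J = -D⁻¹(L+U): T[2,3] = -(-1.4)/(-3.6) = -0.3889; T[2,2] = 0.
  T[0,:] = [+0.0000 +0.0429 -0.2286 -0.3857]
  T[1,:] = [+0.2099 +0.0000 +0.2963 -0.1481]
  T[2,:] = [+0.0833 -0.1944 +0.0000 -0.3889]
  T[3,:] = [-0.4706 +0.1471 +0.0441 +0.0000]
moduli |λ_i(T)| = 0.5068, 0.3453, 0.3453, 0.2918.
ρ = 0.5068; 0.5068 < 1: convergent.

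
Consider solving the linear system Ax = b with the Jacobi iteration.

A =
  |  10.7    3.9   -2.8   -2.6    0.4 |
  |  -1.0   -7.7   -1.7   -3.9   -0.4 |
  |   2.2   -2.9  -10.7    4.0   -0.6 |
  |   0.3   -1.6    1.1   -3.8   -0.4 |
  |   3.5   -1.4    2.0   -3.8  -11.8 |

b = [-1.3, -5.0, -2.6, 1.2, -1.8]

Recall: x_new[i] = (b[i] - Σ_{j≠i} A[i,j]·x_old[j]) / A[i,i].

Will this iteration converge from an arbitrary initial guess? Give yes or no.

yes

Write A = D+L+U with D = diag(10.7, -7.7, -10.7, -3.8, -11.8).
Jacobi: T = -D⁻¹(L+U), T[2,1] = -(-2.9)/(-10.7) = -0.2710; T[2,2] = 0.
  T[0,:] = [+0.0000 -0.3645 +0.2617 +0.2430 -0.0374]
  T[1,:] = [-0.1299 +0.0000 -0.2208 -0.5065 -0.0519]
  T[2,:] = [+0.2056 -0.2710 +0.0000 +0.3738 -0.0561]
  T[3,:] = [+0.0789 -0.4211 +0.2895 +0.0000 -0.1053]
  T[4,:] = [+0.2966 -0.1186 +0.1695 -0.3220 +0.0000]
eigenvalue magnitudes: 0.8214, 0.5378, 0.1926, 0.1926, 0.0950.
spectral radius ρ = 0.8214; 0.8214 < 1: convergent.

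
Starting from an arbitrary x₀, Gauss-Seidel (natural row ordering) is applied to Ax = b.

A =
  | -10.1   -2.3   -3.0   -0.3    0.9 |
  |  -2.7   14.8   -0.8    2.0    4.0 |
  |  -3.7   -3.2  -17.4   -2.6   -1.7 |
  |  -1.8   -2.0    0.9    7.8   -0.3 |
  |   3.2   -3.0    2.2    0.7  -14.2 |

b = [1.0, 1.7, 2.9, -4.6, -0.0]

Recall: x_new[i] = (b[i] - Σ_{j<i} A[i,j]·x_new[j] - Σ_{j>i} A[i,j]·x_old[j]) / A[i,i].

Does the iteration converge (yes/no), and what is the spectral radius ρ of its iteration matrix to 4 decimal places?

Diagonal D = diag(-10.1, 14.8, -17.4, 7.8, -14.2); L, U strict lower/upper.
GS T = -(D+L)⁻¹U: row 0 first, T[0,3] = -(-0.3)/(-10.1) = -0.0297; later rows by forward substitution.
  T[0,:] = [+0.0000 -0.2277 -0.2970 -0.0297 +0.0891]
  T[1,:] = [+0.0000 -0.0415 -0.0001 -0.1406 -0.2540]
  T[2,:] = [+0.0000 +0.0561 +0.0632 -0.1173 -0.0699]
  T[3,:] = [+0.0000 -0.0697 -0.0759 -0.0294 +0.0020]
  T[4,:] = [+0.0000 -0.0373 -0.0609 +0.0034 +0.0630]
eigenvalue magnitudes: 0.2206, 0.1661, 0.0209, 0.0209, 0.0000.
ρ = 0.2206; 0.2206 < 1 ⇒ converges.

yes, ρ = 0.2206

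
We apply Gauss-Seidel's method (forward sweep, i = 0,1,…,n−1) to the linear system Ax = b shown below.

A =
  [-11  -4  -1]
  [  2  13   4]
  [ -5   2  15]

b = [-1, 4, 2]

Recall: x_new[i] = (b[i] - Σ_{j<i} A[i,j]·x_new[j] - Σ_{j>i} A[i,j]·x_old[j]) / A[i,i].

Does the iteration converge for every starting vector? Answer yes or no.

yes

A = D + L + U where D = diag(-11, 13, 15).
Gauss-Seidel: T = -(D+L)⁻¹U, row 0 first, T[0,1] = -(-4)/(-11) = -0.3636; later rows by forward substitution.
  T[0,:] = [+0.0000 -0.3636 -0.0909]
  T[1,:] = [+0.0000 +0.0559 -0.2937]
  T[2,:] = [+0.0000 -0.1287 +0.0089]
moduli |λ_i(T)| = 0.2282, 0.1634, 0.0000.
ρ = 0.2282; 0.2282 < 1: convergent.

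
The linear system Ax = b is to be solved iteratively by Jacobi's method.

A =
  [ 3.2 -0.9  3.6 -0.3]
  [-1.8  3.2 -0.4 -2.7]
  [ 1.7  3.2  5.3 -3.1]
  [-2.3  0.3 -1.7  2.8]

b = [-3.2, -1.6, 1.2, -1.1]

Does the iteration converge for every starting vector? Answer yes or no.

Write A = D+L+U with D = diag(3.2, 3.2, 5.3, 2.8).
T_J = -D⁻¹(L+U): T[1,2] = -(-0.4)/(3.2) = +0.1250; T[1,1] = 0.
  T[0,:] = [+0.0000, +0.2812, -1.1250, +0.0938]
  T[1,:] = [+0.5625, +0.0000, +0.1250, +0.8438]
  T[2,:] = [-0.3208, -0.6038, +0.0000, +0.5849]
  T[3,:] = [+0.8214, -0.1071, +0.6071, +0.0000]
|roots of det(T-λI)|: 1.1735, 0.9666, 0.6259, 0.6259.
spectral radius ρ = 1.1735; 1.1735 > 1 ⇒ diverges.

no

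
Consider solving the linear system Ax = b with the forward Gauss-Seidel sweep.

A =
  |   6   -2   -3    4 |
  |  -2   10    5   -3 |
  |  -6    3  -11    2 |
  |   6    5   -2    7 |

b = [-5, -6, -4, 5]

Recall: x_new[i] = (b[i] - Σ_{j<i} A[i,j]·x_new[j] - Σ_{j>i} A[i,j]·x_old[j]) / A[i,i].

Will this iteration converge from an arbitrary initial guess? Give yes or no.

yes

Write A = D+L+U with D = diag(6, 10, -11, 7).
T_GS = -(D+L)⁻¹U: row 0 first, T[0,1] = -(-2)/(6) = +0.3333; later rows by forward substitution.
  T[0,:] = [+0.0000, +0.3333, +0.5000, -0.6667]
  T[1,:] = [+0.0000, +0.0667, -0.4000, +0.1667]
  T[2,:] = [+0.0000, -0.1636, -0.3818, +0.5909]
  T[3,:] = [+0.0000, -0.3801, -0.2519, +0.6212]
moduli |λ_i(T)| = 0.5356, 0.2202, 0.2202, 0.0000.
spectral radius ρ = 0.5356; 0.5356 < 1: convergent.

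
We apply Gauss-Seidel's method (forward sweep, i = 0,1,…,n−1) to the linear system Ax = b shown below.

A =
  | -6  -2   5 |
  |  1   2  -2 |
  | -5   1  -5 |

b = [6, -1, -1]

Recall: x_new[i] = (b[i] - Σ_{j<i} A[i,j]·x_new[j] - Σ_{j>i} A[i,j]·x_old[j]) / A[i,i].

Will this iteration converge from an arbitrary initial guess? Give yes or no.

yes

Split A = D + L + U, D = diag(-6, 2, -5).
GS T = -(D+L)⁻¹U: row 0 first, T[0,2] = -(5)/(-6) = +0.8333; later rows by forward substitution.
  T[0,:] = [+0.0000 -0.3333 +0.8333]
  T[1,:] = [+0.0000 +0.1667 +0.5833]
  T[2,:] = [+0.0000 +0.3667 -0.7167]
|roots of det(T-λI)|: 0.9145, 0.3645, 0.0000.
ρ(T) = max|λ| = 0.9145; 0.9145 < 1: convergent.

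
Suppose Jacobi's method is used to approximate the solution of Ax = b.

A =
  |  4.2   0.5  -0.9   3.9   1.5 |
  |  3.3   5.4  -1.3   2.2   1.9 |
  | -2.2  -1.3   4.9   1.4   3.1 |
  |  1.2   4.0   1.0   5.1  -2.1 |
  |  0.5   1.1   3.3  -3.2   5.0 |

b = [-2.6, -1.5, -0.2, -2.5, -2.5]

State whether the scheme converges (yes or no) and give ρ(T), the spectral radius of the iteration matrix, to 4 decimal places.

no, ρ = 1.3240

Let D = diag(4.2, 5.4, 4.9, 5.1, 5); L, U the strict triangles.
Jacobi: T = -D⁻¹(L+U), T[1,4] = -(1.9)/(5.4) = -0.3519; T[1,1] = 0.
  T[0,:] = [+0.0000  -0.1190  +0.2143  -0.9286  -0.3571]
  T[1,:] = [-0.6111  +0.0000  +0.2407  -0.4074  -0.3519]
  T[2,:] = [+0.4490  +0.2653  +0.0000  -0.2857  -0.6327]
  T[3,:] = [-0.2353  -0.7843  -0.1961  +0.0000  +0.4118]
  T[4,:] = [-0.1000  -0.2200  -0.6600  +0.6400  +0.0000]
moduli |λ_i(T)| = 1.3240, 1.0296, 0.6763, 0.2950, 0.2950.
ρ(T) = max|λ| = 1.3240; 1.3240 > 1 ⇒ diverges.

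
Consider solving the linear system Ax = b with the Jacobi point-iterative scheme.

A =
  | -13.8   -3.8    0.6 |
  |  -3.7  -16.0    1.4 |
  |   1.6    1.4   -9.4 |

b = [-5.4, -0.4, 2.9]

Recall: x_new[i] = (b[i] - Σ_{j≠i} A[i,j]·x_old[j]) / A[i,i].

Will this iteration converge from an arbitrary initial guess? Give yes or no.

Split A = D + L + U, D = diag(-13.8, -16, -9.4).
Jacobi: T = -D⁻¹(L+U), T[0,2] = -(0.6)/(-13.8) = +0.0435; T[0,0] = 0.
  T[0,:] = [+0.0000  -0.2754  +0.0435]
  T[1,:] = [-0.2313  +0.0000  +0.0875]
  T[2,:] = [+0.1702  +0.1489  +0.0000]
|eigenvalues of T|: 0.3189, 0.2481, 0.0708.
ρ = 0.3189; 0.3189 < 1 ⇒ converges.

yes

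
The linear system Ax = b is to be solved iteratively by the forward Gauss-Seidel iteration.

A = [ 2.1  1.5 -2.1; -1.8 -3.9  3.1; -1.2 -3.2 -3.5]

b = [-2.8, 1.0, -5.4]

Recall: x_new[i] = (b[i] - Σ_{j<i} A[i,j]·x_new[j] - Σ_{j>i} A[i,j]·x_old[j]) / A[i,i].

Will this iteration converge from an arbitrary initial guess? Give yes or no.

yes

Let D = diag(2.1, -3.9, -3.5); L, U the strict triangles.
Gauss-Seidel: T = -(D+L)⁻¹U, row 0 first, T[0,2] = -(-2.1)/(2.1) = +1.0000; later rows by forward substitution.
  T[0,:] = [+0.0000  -0.7143  +1.0000]
  T[1,:] = [+0.0000  +0.3297  +0.3333]
  T[2,:] = [+0.0000  -0.0565  -0.6476]
|roots of det(T-λI)|: 0.6279, 0.3100, 0.0000.
spectral radius ρ = 0.6279; 0.6279 < 1 ⇒ converges.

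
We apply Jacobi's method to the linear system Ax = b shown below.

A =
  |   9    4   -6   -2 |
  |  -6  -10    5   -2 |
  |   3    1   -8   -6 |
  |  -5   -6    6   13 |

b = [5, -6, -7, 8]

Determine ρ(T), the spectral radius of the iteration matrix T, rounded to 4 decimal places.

Diagonal D = diag(9, -10, -8, 13); L, U strict lower/upper.
T_J = -D⁻¹(L+U): T[1,3] = -(-2)/(-10) = -0.2000; T[1,1] = 0.
  T[0,:] = [+0.0000 -0.4444 +0.6667 +0.2222]
  T[1,:] = [-0.6000 +0.0000 +0.5000 -0.2000]
  T[2,:] = [+0.3750 +0.1250 +0.0000 -0.7500]
  T[3,:] = [+0.3846 +0.4615 -0.4615 +0.0000]
eigenvalue magnitudes: 1.2108, 0.6073, 0.4255, 0.4255.
ρ(T) = max|λ| = 1.2108; 1.2108 > 1, so it fails to converge.

1.2108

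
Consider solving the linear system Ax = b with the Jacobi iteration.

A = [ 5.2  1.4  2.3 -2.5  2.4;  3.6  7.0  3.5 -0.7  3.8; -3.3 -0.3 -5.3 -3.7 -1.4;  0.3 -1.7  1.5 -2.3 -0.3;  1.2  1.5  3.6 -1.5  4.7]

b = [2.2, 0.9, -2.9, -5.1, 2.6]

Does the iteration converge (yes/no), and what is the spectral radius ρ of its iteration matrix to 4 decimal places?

no, ρ = 1.1948

Let D = diag(5.2, 7, -5.3, -2.3, 4.7); L, U the strict triangles.
Jacobi T = -D⁻¹(L+U): T[3,0] = -(0.3)/(-2.3) = +0.1304; T[3,3] = 0.
  T[0,:] = [+0.0000 -0.2692 -0.4423 +0.4808 -0.4615]
  T[1,:] = [-0.5143 +0.0000 -0.5000 +0.1000 -0.5429]
  T[2,:] = [-0.6226 -0.0566 +0.0000 -0.6981 -0.2642]
  T[3,:] = [+0.1304 -0.7391 +0.6522 +0.0000 -0.1304]
  T[4,:] = [-0.2553 -0.3191 -0.7660 +0.3191 +0.0000]
moduli |λ_i(T)| = 1.1948, 0.7370, 0.7370, 0.4622, 0.2404.
spectral radius ρ = 1.1948; 1.1948 > 1: divergent.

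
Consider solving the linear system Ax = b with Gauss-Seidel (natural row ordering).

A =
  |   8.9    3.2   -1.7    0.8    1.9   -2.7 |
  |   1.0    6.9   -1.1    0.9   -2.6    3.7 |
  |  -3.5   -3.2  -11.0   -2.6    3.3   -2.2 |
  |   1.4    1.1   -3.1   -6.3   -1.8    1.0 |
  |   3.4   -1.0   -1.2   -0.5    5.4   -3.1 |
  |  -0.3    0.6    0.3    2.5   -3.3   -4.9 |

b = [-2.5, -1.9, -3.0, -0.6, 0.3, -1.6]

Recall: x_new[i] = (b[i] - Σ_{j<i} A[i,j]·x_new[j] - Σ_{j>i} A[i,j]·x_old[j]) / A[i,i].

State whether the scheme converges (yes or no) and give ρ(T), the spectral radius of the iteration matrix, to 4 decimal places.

Split A = D + L + U, D = diag(8.9, 6.9, -11, -6.3, 5.4, -4.9).
Gauss-Seidel: T = -(D+L)⁻¹U, row 0 first, T[0,4] = -(1.9)/(8.9) = -0.2135; later rows by forward substitution.
  T[0,:] = [+0.0000  -0.3596  +0.1910  -0.0899  -0.2135  +0.3034]
  T[1,:] = [+0.0000  +0.0521  +0.1317  -0.1174  +0.4078  -0.5802]
  T[2,:] = [+0.0000  +0.0992  -0.0991  -0.1736  +0.2493  -0.1277]
  T[3,:] = [+0.0000  -0.1196  +0.1142  +0.0450  -0.3846  +0.1877]
  T[4,:] = [+0.0000  +0.2470  -0.1073  +0.0004  +0.2297  +0.2646]
  T[5,:] = [+0.0000  -0.1929  +0.1289  +0.0031  -0.2727  -0.1799]
eigenvalue magnitudes: 0.5200, 0.2887, 0.1866, 0.1866, 0.0260, 0.0000.
spectral radius ρ = 0.5200; 0.5200 < 1, so it converges for any x₀.

yes, ρ = 0.5200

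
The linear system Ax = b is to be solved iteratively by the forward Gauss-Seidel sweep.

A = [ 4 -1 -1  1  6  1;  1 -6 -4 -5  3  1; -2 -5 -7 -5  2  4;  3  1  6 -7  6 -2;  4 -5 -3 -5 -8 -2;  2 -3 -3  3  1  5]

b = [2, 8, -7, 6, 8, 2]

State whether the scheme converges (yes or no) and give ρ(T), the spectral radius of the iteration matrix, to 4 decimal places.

no, ρ = 1.4533

Let D = diag(4, -6, -7, -7, -8, 5); L, U the strict triangles.
GS T = -(D+L)⁻¹U: row 0 first, T[0,2] = -(-1)/(4) = +0.2500; later rows by forward substitution.
  T[0,:] = [+0.0000, +0.2500, +0.2500, -0.2500, -1.5000, -0.2500]
  T[1,:] = [+0.0000, +0.0417, -0.6250, -0.8750, +0.2500, +0.1250]
  T[2,:] = [+0.0000, -0.1012, +0.3750, -0.0179, +0.5357, +0.5536]
  T[3,:] = [+0.0000, +0.0264, +0.3393, -0.2474, +0.7092, +0.0995]
  T[4,:] = [+0.0000, +0.1204, +0.1629, +0.5832, -1.5504, -0.7229]
  T[5,:] = [+0.0000, -0.1756, -0.4862, -0.4039, +0.9560, +0.5920]
moduli |λ_i(T)| = 1.4533, 0.4484, 0.4287, 0.4287, 0.0852, 0.0000.
ρ(T) = max|λ| = 1.4533; 1.4533 > 1 ⇒ diverges.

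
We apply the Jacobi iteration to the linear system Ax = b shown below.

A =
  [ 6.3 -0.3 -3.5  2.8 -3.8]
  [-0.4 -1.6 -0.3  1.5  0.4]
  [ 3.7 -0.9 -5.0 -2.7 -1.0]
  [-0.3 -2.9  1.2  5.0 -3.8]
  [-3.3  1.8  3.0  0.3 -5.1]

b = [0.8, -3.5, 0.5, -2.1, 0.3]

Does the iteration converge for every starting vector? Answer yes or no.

A = D + L + U where D = diag(6.3, -1.6, -5, 5, -5.1).
Jacobi T = -D⁻¹(L+U): T[1,2] = -(-0.3)/(-1.6) = -0.1875; T[1,1] = 0.
  T[0,:] = [+0.0000 +0.0476 +0.5556 -0.4444 +0.6032]
  T[1,:] = [-0.2500 +0.0000 -0.1875 +0.9375 +0.2500]
  T[2,:] = [+0.7400 -0.1800 +0.0000 -0.5400 -0.2000]
  T[3,:] = [+0.0600 +0.5800 -0.2400 +0.0000 +0.7600]
  T[4,:] = [-0.6471 +0.3529 +0.5882 +0.0588 +0.0000]
eigenvalue magnitudes: 1.1523, 0.7835, 0.7835, 0.6552, 0.3664.
ρ(T) = max|λ| = 1.1523; 1.1523 > 1 ⇒ diverges.

no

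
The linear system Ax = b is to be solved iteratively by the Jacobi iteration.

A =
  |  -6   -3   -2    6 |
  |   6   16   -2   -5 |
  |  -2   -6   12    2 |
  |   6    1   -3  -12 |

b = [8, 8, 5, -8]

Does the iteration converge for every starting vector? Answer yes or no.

yes

Write A = D+L+U with D = diag(-6, 16, 12, -12).
Jacobi: T = -D⁻¹(L+U), T[2,1] = -(-6)/(12) = +0.5000; T[2,2] = 0.
  T[0,:] = [+0.0000 -0.5000 -0.3333 +1.0000]
  T[1,:] = [-0.3750 +0.0000 +0.1250 +0.3125]
  T[2,:] = [+0.1667 +0.5000 +0.0000 -0.1667]
  T[3,:] = [+0.5000 +0.0833 -0.2500 +0.0000]
eigenvalue magnitudes: 0.9360, 0.7814, 0.1909, 0.0363.
spectral radius ρ = 0.9360; 0.9360 < 1, so it converges for any x₀.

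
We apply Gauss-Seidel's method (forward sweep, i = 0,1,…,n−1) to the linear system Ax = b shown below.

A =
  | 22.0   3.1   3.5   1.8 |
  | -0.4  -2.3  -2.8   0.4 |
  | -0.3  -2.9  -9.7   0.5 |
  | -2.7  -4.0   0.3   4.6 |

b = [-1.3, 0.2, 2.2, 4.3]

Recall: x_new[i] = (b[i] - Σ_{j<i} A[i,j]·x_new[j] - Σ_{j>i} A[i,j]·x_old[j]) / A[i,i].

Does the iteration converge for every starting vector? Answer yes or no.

Let D = diag(22, -2.3, -9.7, 4.6); L, U the strict triangles.
T_GS = -(D+L)⁻¹U: row 0 first, T[0,1] = -(3.1)/(22) = -0.1409; later rows by forward substitution.
  T[0,:] = [+0.0000 -0.1409 -0.1591 -0.0818]
  T[1,:] = [+0.0000 +0.0245 -1.1897 +0.1881]
  T[2,:] = [+0.0000 -0.0030 +0.3606 -0.0022]
  T[3,:] = [+0.0000 -0.0612 -1.1514 +0.1157]
moduli |λ_i(T)| = 0.3823, 0.1165, 0.1165, 0.0000.
ρ = 0.3823; 0.3823 < 1, so it converges for any x₀.

yes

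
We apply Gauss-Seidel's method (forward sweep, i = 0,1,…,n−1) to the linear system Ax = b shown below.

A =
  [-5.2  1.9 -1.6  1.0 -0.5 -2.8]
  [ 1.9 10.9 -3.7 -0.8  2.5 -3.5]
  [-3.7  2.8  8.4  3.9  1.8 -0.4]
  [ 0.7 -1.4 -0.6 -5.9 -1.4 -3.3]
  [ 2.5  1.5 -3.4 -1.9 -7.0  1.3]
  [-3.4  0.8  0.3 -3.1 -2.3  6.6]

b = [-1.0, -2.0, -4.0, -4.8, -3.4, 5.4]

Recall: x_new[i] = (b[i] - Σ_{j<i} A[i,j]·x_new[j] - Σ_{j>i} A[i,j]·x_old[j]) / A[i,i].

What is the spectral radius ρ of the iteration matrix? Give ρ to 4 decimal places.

Write A = D+L+U with D = diag(-5.2, 10.9, 8.4, -5.9, -7, 6.6).
Gauss-Seidel: T = -(D+L)⁻¹U, row 0 first, T[0,2] = -(-1.6)/(-5.2) = -0.3077; later rows by forward substitution.
  T[0,:] = [+0.0000, +0.3654, -0.3077, +0.1923, -0.0962, -0.5385]
  T[1,:] = [+0.0000, -0.0637, +0.3931, +0.0399, -0.2126, +0.4150]
  T[2,:] = [+0.0000, +0.1822, -0.2666, -0.3929, -0.1858, -0.3279]
  T[3,:] = [+0.0000, +0.0399, -0.1027, +0.0533, -0.1794, -0.6883]
  T[4,:] = [+0.0000, +0.0175, +0.1317, +0.2536, +0.0590, +0.4284]
  T[5,:] = [+0.0000, +0.2125, -0.1964, +0.2255, -0.0790, -0.4868]
|λ(T)| sorted: 0.8267, 0.4404, 0.4404, 0.1652, 0.0494, 0.0000.
spectral radius ρ = 0.8267; 0.8267 < 1, so it converges for any x₀.

0.8267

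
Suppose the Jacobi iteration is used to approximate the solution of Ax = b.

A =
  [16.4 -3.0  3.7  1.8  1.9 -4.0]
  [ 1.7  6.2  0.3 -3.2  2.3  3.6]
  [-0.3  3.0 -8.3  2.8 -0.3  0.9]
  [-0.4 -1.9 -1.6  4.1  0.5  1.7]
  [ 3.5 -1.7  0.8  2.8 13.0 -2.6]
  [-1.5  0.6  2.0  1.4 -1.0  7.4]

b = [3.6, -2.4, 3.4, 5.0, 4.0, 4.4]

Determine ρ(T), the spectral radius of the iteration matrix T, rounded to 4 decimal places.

0.9497

Split A = D + L + U, D = diag(16.4, 6.2, -8.3, 4.1, 13, 7.4).
Jacobi: T = -D⁻¹(L+U), T[0,5] = -(-4)/(16.4) = +0.2439; T[0,0] = 0.
  T[0,:] = [+0.0000 +0.1829 -0.2256 -0.1098 -0.1159 +0.2439]
  T[1,:] = [-0.2742 +0.0000 -0.0484 +0.5161 -0.3710 -0.5806]
  T[2,:] = [-0.0361 +0.3614 +0.0000 +0.3373 -0.0361 +0.1084]
  T[3,:] = [+0.0976 +0.4634 +0.3902 +0.0000 -0.1220 -0.4146]
  T[4,:] = [-0.2692 +0.1308 -0.0615 -0.2154 +0.0000 +0.2000]
  T[5,:] = [+0.2027 -0.0811 -0.2703 -0.1892 +0.1351 +0.0000]
moduli |λ_i(T)| = 0.9497, 0.4636, 0.4636, 0.4195, 0.4195, 0.1944.
spectral radius ρ = 0.9497; 0.9497 < 1: convergent.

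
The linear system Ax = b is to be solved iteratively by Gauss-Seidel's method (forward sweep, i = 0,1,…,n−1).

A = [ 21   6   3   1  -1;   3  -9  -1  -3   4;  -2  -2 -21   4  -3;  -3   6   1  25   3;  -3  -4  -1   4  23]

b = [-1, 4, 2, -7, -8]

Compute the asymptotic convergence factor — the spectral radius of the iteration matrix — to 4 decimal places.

0.1648

Write A = D+L+U with D = diag(21, -9, -21, 25, 23).
T_GS = -(D+L)⁻¹U: row 0 first, T[0,1] = -(6)/(21) = -0.2857; later rows by forward substitution.
  T[0,:] = [+0.0000  -0.2857  -0.1429  -0.0476  +0.0476]
  T[1,:] = [+0.0000  -0.0952  -0.1587  -0.3492  +0.4603]
  T[2,:] = [+0.0000  +0.0363  +0.0287  +0.2283  -0.1912]
  T[3,:] = [+0.0000  -0.0129  +0.0198  +0.0690  -0.2171]
  T[4,:] = [+0.0000  -0.0500  -0.0484  -0.0690  +0.1157]
|eigenvalues of T|: 0.1648, 0.0832, 0.0832, 0.0830, 0.0000.
spectral radius ρ = 0.1648; 0.1648 < 1 ⇒ converges.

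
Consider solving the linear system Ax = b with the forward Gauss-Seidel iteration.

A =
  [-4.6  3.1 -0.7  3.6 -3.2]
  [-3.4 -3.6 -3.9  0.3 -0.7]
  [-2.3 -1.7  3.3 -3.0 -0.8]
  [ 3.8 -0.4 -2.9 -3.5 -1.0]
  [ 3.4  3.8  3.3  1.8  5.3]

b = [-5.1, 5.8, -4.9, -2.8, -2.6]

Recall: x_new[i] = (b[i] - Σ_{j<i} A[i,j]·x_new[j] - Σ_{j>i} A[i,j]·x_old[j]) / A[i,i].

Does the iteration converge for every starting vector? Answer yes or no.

Write A = D+L+U with D = diag(-4.6, -3.6, 3.3, -3.5, 5.3).
Gauss-Seidel: T = -(D+L)⁻¹U, row 0 first, T[0,3] = -(3.6)/(-4.6) = +0.7826; later rows by forward substitution.
  T[0,:] = [+0.0000  +0.6739  -0.1522  +0.7826  -0.6957]
  T[1,:] = [+0.0000  -0.6365  -0.9396  -0.6558  +0.4626]
  T[2,:] = [+0.0000  +0.1418  -0.5901  +1.1167  -0.0041]
  T[3,:] = [+0.0000  +0.6869  +0.4311  -0.0006  -1.0904]
  T[4,:] = [+0.0000  -0.2976  +0.9923  -0.7270  +0.4875]
|roots of det(T-λI)|: 1.6304, 0.8811, 0.8811, 0.0961, 0.0000.
ρ = 1.6304; 1.6304 > 1 ⇒ diverges.

no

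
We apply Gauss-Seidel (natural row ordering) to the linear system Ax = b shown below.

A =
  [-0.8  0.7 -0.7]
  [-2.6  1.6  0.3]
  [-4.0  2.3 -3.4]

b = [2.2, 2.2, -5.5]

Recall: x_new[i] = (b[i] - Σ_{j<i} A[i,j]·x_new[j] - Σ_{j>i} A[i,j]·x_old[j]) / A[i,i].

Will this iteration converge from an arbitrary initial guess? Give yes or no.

Split A = D + L + U, D = diag(-0.8, 1.6, -3.4).
GS T = -(D+L)⁻¹U: row 0 first, T[0,2] = -(-0.7)/(-0.8) = -0.8750; later rows by forward substitution.
  T[0,:] = [+0.0000  +0.8750  -0.8750]
  T[1,:] = [+0.0000  +1.4219  -1.6094]
  T[2,:] = [+0.0000  -0.0676  -0.0593]
|λ(T)| sorted: 1.4920, 0.1294, 0.0000.
spectral radius ρ = 1.4920; 1.4920 > 1, so it fails to converge.

no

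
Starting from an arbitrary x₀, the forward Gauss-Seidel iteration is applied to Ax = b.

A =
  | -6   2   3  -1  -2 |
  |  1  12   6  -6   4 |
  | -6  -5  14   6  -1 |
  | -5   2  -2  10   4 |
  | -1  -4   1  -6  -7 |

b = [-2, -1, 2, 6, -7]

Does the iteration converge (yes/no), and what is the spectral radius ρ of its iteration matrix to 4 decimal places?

A = D + L + U where D = diag(-6, 12, 14, 10, -7).
T_GS = -(D+L)⁻¹U: row 0 first, T[0,1] = -(2)/(-6) = +0.3333; later rows by forward substitution.
  T[0,:] = [+0.0000 +0.3333 +0.5000 -0.1667 -0.3333]
  T[1,:] = [+0.0000 -0.0278 -0.5417 +0.5139 -0.3056]
  T[2,:] = [+0.0000 +0.1329 +0.0208 -0.3165 -0.1806]
  T[3,:] = [+0.0000 +0.1988 +0.3625 -0.2494 -0.5417]
  T[4,:] = [+0.0000 -0.1832 -0.0696 -0.1013 +0.6607]
|λ(T)| sorted: 0.8536, 0.4051, 0.4051, 0.0291, 0.0000.
ρ(T) = max|λ| = 0.8536; 0.8536 < 1, so it converges for any x₀.

yes, ρ = 0.8536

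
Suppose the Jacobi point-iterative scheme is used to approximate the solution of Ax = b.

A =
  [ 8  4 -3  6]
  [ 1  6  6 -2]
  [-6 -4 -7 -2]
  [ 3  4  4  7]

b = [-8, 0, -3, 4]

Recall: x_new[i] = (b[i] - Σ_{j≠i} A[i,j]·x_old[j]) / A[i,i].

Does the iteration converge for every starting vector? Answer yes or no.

no

Let D = diag(8, 6, -7, 7); L, U the strict triangles.
Jacobi: T = -D⁻¹(L+U), T[2,1] = -(-4)/(-7) = -0.5714; T[2,2] = 0.
  T[0,:] = [+0.0000 -0.5000 +0.3750 -0.7500]
  T[1,:] = [-0.1667 +0.0000 -1.0000 +0.3333]
  T[2,:] = [-0.8571 -0.5714 +0.0000 -0.2857]
  T[3,:] = [-0.4286 -0.5714 -0.5714 +0.0000]
moduli |λ_i(T)| = 1.1781, 0.7334, 0.7334, 0.2362.
ρ = 1.1781; 1.1781 > 1, so it fails to converge.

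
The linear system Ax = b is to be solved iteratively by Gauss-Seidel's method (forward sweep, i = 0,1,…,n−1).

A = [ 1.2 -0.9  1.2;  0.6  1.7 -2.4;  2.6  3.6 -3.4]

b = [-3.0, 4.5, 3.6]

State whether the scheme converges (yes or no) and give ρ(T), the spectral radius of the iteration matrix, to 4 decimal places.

no, ρ = 1.4124

Split A = D + L + U, D = diag(1.2, 1.7, -3.4).
T_GS = -(D+L)⁻¹U: row 0 first, T[0,2] = -(1.2)/(1.2) = -1.0000; later rows by forward substitution.
  T[0,:] = [+0.0000 +0.7500 -1.0000]
  T[1,:] = [+0.0000 -0.2647 +1.7647]
  T[2,:] = [+0.0000 +0.2933 +1.1038]
|roots of det(T-λI)|: 1.4124, 0.5733, 0.0000.
spectral radius ρ = 1.4124; 1.4124 > 1 ⇒ diverges.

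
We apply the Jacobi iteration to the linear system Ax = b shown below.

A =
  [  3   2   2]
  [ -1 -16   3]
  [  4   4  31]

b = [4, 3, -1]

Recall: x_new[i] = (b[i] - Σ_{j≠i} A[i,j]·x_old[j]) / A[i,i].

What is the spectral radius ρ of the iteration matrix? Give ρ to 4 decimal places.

Diagonal D = diag(3, -16, 31); L, U strict lower/upper.
T_J = -D⁻¹(L+U): T[2,1] = -(4)/(31) = -0.1290; T[2,2] = 0.
  T[0,:] = [+0.0000, -0.6667, -0.6667]
  T[1,:] = [-0.0625, +0.0000, +0.1875]
  T[2,:] = [-0.1290, -0.1290, +0.0000]
|roots of det(T-λI)|: 0.3647, 0.2436, 0.1210.
spectral radius ρ = 0.3647; 0.3647 < 1: convergent.

0.3647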